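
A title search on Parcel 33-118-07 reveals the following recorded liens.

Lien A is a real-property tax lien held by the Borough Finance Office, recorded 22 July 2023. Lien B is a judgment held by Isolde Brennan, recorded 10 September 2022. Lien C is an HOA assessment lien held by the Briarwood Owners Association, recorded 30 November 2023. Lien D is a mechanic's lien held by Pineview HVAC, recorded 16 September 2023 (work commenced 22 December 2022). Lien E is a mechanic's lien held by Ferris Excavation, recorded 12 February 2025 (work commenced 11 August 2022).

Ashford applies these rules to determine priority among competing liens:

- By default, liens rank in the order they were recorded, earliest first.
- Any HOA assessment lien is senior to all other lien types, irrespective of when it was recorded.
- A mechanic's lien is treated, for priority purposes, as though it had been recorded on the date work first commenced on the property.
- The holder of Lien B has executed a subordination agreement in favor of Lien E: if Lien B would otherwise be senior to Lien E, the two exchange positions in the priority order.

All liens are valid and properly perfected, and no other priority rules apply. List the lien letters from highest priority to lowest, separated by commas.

Effective dates: D's effective date is 22 December 2022, when work began; E is treated as recorded 11 August 2022, the work-commencement date.
As an HOA assessment lien, C is senior to every other lien.
Ordering the rest by effective date: E (11 August 2022), B (10 September 2022), D (22 December 2022), A (22 July 2023).
B already ranks below E; the subordination has no effect.

C, E, B, D, A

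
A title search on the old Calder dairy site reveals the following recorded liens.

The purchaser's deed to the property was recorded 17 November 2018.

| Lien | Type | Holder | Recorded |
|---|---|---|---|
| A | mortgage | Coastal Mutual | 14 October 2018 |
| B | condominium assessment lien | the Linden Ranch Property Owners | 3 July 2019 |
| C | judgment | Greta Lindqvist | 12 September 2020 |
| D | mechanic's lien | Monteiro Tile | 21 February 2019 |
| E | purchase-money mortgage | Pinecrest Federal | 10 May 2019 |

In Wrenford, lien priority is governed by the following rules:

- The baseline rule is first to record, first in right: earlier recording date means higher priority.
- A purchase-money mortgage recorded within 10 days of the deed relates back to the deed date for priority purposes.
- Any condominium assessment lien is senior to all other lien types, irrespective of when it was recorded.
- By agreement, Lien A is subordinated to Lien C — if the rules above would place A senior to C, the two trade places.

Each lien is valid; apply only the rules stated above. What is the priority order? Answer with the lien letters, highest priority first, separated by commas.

B, C, D, E, A

Effective dates after the stated exceptions: E missed the 10-day window (174 days after the deed), so its recording date stands.
B is a condominium assessment lien, so it outranks all other liens regardless of date.
Among the remaining liens, by effective date: A (14 October 2018), D (21 February 2019), E (10 May 2019), C (12 September 2020).
Because A would otherwise rank above C, the subordination swaps them.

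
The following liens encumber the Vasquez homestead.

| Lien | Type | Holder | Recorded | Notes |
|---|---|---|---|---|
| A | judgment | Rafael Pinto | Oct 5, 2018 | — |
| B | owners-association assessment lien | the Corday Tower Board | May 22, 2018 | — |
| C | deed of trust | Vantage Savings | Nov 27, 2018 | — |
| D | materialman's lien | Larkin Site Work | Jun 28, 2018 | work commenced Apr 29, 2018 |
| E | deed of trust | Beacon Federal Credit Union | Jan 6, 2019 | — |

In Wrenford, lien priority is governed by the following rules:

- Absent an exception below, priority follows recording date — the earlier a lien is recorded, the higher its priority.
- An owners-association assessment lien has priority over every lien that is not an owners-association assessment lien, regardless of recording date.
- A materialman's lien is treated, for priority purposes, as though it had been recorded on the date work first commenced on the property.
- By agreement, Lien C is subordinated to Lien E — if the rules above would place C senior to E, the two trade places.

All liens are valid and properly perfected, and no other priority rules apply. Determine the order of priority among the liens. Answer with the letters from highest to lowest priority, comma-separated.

Effective dates after the stated exceptions: D relates back to Apr 29, 2018 (work commenced).
B, as an owners-association assessment lien, has superpriority and ranks first.
The other liens, earliest effective date first: D (Apr 29, 2018), A (Oct 5, 2018), C (Nov 27, 2018), E (Jan 6, 2019).
C would otherwise be senior to E, so under the subordination agreement C and E exchange positions.

B, D, A, E, C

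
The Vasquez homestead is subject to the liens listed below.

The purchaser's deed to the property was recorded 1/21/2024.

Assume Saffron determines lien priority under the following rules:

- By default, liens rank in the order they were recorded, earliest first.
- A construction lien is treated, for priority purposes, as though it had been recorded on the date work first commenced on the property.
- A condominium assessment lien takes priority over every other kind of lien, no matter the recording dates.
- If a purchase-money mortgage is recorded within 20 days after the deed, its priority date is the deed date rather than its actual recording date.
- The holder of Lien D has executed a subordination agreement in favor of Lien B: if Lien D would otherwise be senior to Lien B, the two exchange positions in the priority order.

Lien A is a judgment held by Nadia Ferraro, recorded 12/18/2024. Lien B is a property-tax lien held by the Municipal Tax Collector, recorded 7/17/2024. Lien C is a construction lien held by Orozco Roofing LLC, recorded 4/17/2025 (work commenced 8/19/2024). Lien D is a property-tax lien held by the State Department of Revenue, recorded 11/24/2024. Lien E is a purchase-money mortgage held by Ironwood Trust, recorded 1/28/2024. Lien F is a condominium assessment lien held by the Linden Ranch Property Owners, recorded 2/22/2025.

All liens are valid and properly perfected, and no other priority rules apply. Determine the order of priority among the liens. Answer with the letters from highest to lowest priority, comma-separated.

First, effective dates: C relates back to 8/19/2024 (work commenced); E relates back to the deed date 1/21/2024.
As a condominium assessment lien, F is senior to every other lien.
Among the remaining liens, by effective date: E (1/21/2024), B (7/17/2024), C (8/19/2024), D (11/24/2024), A (12/18/2024).
D already ranks below B; the subordination has no effect.

F, E, B, C, D, A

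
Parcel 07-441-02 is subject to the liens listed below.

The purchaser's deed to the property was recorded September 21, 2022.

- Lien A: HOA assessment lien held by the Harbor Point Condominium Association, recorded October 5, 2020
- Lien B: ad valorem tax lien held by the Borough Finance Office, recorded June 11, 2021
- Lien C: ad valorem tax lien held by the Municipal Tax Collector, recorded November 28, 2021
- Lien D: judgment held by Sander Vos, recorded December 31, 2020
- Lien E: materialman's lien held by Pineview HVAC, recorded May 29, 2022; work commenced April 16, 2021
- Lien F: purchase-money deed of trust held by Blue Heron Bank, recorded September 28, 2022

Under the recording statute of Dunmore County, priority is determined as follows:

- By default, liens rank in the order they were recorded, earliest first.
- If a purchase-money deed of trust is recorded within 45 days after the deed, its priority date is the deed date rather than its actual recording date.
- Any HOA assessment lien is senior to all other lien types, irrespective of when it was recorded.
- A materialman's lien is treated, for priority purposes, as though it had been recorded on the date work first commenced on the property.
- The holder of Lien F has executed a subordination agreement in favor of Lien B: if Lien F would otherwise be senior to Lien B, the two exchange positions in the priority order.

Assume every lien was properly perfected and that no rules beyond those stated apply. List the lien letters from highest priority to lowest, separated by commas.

Adjusting effective dates: E relates back to April 16, 2021 (work commenced); F was recorded within the 45-day window, so its effective date is the deed date September 21, 2022.
A, as an HOA assessment lien, has superpriority and ranks first.
The other liens, earliest effective date first: D (December 31, 2020), E (April 16, 2021), B (June 11, 2021), C (November 28, 2021), F (September 21, 2022).
F already ranks below B; the subordination has no effect.

A, D, E, B, C, F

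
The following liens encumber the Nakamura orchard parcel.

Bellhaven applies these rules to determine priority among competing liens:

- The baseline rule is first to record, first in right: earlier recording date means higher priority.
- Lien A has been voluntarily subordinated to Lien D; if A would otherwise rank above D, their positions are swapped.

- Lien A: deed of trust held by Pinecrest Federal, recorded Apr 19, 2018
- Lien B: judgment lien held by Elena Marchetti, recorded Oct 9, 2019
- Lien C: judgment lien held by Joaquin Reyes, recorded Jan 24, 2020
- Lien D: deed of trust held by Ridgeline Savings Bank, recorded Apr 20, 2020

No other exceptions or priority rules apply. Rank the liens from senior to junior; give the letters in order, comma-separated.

D, B, C, A

By effective date, earliest first: A (Apr 19, 2018), B (Oct 9, 2019), C (Jan 24, 2020), D (Apr 20, 2020).
The subordination applies — A was senior to D — so A and D swap.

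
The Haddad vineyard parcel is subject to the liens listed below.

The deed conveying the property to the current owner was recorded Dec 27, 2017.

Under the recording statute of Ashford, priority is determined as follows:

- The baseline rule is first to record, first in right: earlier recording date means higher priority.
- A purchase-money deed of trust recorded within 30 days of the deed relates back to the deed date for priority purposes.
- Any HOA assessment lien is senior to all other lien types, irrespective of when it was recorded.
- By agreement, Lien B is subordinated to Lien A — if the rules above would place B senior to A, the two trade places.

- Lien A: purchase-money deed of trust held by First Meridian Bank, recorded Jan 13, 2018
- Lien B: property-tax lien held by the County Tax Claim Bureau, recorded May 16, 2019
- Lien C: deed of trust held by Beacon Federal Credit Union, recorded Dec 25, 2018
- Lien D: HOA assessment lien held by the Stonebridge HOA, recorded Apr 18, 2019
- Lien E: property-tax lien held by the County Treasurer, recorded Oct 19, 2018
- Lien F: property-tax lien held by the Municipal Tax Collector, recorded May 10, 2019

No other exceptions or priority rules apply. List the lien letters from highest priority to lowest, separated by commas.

Adjusting effective dates: A was recorded within the 30-day window, so its effective date is the deed date Dec 27, 2017.
As an HOA assessment lien, D is senior to every other lien.
Among the remaining liens, by effective date: A (Dec 27, 2017), E (Oct 19, 2018), C (Dec 25, 2018), F (May 10, 2019), B (May 16, 2019).
B already ranks below A; the subordination has no effect.

D, A, E, C, F, B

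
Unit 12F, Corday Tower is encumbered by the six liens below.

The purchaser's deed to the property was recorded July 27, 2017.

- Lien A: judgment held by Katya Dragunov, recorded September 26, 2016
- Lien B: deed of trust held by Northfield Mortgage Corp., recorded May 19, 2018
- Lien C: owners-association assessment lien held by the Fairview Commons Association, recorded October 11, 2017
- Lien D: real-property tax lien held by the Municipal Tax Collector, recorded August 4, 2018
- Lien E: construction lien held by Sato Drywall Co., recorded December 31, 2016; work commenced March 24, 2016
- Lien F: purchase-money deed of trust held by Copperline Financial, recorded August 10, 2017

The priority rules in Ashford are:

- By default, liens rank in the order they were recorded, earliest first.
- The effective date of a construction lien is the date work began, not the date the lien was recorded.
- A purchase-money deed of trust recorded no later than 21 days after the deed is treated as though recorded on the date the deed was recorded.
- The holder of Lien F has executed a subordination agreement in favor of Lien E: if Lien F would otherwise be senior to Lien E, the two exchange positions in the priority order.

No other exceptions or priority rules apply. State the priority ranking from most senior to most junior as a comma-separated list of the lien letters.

E, A, F, C, B, D

Effective dates: E is treated as recorded March 24, 2016, the work-commencement date; F was recorded within the 21-day window, so its effective date is the deed date July 27, 2017.
Ordering by effective date: E (March 24, 2016), A (September 26, 2016), F (July 27, 2017), C (October 11, 2017), B (May 19, 2018), D (August 4, 2018).
F is already junior to E, so the subordination agreement changes nothing.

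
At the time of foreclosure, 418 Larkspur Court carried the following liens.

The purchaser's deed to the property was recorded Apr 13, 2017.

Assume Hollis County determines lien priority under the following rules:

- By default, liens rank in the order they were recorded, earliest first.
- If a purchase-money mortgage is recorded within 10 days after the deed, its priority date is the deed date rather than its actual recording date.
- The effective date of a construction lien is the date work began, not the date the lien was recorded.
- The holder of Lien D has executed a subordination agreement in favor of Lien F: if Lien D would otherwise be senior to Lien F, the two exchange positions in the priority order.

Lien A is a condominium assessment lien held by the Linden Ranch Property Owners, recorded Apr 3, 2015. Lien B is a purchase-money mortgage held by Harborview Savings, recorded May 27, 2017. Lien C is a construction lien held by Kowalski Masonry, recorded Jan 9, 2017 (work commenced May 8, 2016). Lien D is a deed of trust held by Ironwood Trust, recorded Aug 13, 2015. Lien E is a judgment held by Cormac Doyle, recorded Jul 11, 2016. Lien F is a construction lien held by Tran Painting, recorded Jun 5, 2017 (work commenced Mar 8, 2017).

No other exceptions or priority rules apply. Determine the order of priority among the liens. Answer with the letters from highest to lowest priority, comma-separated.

A, F, C, E, D, B

Effective dates: B missed the 10-day window (44 days after the deed), so its recording date stands; C relates back to May 8, 2016 (work commenced); F relates back to Mar 8, 2017 (work commenced).
By effective date, earliest first: A (Apr 3, 2015), D (Aug 13, 2015), C (May 8, 2016), E (Jul 11, 2016), F (Mar 8, 2017), B (May 27, 2017).
Because D would otherwise rank above F, the subordination swaps them.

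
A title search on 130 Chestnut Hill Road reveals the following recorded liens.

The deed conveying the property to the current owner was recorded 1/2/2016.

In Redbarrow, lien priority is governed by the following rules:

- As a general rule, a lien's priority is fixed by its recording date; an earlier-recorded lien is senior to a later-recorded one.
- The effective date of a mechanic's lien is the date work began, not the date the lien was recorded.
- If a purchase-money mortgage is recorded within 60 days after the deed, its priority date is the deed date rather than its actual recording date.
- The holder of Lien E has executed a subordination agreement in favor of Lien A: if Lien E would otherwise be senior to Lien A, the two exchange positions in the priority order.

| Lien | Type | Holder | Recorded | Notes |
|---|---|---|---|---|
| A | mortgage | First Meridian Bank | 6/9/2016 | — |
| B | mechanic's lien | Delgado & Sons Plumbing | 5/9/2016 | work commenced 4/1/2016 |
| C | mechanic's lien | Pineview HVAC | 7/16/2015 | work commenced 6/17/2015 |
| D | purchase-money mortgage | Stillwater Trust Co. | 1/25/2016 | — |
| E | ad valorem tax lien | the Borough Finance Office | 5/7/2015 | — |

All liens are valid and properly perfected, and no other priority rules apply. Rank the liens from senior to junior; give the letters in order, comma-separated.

Adjusting effective dates: B's effective date is 4/1/2016, when work began; C relates back to 6/17/2015 (work commenced); D relates back to the deed date 1/2/2016.
Ordering by effective date: E (5/7/2015), C (6/17/2015), D (1/2/2016), B (4/1/2016), A (6/9/2016).
Because E would otherwise rank above A, the subordination swaps them.

A, C, D, B, E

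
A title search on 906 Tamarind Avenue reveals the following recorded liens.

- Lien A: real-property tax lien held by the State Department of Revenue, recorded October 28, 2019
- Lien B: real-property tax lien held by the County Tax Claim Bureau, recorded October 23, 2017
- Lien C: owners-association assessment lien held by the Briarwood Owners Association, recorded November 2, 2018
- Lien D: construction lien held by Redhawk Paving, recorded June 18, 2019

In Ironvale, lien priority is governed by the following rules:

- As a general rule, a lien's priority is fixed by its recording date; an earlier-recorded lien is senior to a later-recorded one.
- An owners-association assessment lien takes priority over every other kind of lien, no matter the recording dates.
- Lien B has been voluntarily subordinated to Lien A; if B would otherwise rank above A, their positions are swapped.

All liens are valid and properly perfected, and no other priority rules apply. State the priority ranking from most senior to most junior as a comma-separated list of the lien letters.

As an owners-association assessment lien, C is senior to every other lien.
Remaining liens by effective date: B (October 23, 2017), D (June 18, 2019), A (October 28, 2019).
Because B would otherwise rank above A, the subordination swaps them.

C, A, D, B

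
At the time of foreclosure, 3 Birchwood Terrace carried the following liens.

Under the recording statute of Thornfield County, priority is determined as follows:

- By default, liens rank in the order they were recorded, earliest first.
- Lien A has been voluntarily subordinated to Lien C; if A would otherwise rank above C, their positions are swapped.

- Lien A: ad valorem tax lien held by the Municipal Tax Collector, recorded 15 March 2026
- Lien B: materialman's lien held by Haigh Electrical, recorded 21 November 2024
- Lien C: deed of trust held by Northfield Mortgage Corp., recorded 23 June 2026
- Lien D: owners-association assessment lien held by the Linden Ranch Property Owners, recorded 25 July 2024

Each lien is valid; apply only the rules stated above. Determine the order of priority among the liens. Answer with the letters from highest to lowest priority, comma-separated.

D, B, C, A

Ordering by effective date: D (25 July 2024), B (21 November 2024), A (15 March 2026), C (23 June 2026).
Because A would otherwise rank above C, the subordination swaps them.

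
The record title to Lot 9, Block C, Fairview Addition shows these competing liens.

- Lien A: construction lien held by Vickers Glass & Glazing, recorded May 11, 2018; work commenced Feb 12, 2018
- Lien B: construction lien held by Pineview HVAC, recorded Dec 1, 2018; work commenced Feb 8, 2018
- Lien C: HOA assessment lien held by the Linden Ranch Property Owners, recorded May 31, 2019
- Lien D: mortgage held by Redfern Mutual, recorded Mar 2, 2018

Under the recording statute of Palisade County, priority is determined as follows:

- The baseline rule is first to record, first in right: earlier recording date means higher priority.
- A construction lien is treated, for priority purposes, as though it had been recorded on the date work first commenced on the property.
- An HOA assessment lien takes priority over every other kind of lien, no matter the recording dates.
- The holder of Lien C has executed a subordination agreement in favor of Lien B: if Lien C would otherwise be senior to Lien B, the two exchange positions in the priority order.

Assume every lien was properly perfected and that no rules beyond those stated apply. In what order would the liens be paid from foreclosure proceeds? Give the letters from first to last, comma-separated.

B, C, A, D

Effective dates: A's effective date is Feb 12, 2018, when work began; B's effective date is Feb 8, 2018, when work began.
C, as an HOA assessment lien, has superpriority and ranks first.
Ordering the rest by effective date: B (Feb 8, 2018), A (Feb 12, 2018), D (Mar 2, 2018).
C is senior to B before the subordination, so the two trade places.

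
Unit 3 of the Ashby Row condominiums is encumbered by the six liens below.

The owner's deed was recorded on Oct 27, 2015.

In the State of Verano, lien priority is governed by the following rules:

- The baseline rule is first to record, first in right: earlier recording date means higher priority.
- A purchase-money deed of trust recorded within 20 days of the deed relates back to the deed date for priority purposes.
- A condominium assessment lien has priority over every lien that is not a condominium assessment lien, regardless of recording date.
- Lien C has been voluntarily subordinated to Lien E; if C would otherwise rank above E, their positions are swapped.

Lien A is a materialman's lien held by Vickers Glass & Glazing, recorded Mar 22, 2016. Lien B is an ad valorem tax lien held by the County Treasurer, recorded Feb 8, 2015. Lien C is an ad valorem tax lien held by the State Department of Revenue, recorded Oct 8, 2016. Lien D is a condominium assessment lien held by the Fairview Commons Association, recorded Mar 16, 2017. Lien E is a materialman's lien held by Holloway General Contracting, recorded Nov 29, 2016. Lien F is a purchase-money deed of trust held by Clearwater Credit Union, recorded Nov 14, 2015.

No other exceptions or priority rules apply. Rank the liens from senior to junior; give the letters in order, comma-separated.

D, B, F, A, E, C

Effective dates: F relates back to the deed date Oct 27, 2015.
D, as a condominium assessment lien, has superpriority and ranks first.
Among the remaining liens, by effective date: B (Feb 8, 2015), F (Oct 27, 2015), A (Mar 22, 2016), C (Oct 8, 2016), E (Nov 29, 2016).
The subordination applies — C was senior to E — so C and E swap.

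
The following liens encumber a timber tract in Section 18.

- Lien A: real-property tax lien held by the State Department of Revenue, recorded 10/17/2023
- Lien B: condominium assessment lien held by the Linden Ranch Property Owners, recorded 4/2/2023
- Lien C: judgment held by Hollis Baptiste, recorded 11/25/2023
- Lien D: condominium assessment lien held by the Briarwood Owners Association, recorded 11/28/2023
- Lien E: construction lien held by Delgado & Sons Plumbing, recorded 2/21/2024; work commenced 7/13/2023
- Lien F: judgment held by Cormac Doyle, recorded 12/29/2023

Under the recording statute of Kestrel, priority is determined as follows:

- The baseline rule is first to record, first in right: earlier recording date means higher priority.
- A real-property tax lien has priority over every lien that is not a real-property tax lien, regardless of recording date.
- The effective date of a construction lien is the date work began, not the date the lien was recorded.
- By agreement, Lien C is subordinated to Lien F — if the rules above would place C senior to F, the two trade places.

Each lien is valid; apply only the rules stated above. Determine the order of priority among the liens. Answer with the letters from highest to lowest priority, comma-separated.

Adjusting effective dates: E is treated as recorded 7/13/2023, the work-commencement date.
A, as a real-property tax lien, has superpriority and ranks first.
Ordering the rest by effective date: B (4/2/2023), E (7/13/2023), C (11/25/2023), D (11/28/2023), F (12/29/2023).
Because C would otherwise rank above F, the subordination swaps them.

A, B, E, F, D, C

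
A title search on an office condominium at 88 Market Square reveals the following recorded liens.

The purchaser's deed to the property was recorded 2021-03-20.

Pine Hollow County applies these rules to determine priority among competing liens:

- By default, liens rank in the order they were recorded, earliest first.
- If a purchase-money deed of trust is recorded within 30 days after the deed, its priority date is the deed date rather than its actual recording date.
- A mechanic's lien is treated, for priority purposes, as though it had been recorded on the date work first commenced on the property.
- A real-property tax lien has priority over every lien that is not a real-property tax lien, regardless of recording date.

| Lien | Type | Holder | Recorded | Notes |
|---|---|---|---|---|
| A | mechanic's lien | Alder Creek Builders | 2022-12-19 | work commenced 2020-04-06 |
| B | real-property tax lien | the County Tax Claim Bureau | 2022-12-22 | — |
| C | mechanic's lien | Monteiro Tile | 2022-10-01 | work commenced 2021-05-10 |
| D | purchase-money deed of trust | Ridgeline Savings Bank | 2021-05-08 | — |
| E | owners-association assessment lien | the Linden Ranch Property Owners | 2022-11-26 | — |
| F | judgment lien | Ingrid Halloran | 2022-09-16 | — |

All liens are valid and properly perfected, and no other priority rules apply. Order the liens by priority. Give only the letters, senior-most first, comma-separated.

B, A, D, C, F, E

First, effective dates: A is treated as recorded 2020-04-06, the work-commencement date; C relates back to 2021-05-10 (work commenced); D was recorded 49 days after the deed, outside the 30-day window, so it keeps its recording date.
B is a real-property tax lien, so it outranks all other liens regardless of date.
Among the remaining liens, by effective date: A (2020-04-06), D (2021-05-08), C (2021-05-10), F (2022-09-16), E (2022-11-26).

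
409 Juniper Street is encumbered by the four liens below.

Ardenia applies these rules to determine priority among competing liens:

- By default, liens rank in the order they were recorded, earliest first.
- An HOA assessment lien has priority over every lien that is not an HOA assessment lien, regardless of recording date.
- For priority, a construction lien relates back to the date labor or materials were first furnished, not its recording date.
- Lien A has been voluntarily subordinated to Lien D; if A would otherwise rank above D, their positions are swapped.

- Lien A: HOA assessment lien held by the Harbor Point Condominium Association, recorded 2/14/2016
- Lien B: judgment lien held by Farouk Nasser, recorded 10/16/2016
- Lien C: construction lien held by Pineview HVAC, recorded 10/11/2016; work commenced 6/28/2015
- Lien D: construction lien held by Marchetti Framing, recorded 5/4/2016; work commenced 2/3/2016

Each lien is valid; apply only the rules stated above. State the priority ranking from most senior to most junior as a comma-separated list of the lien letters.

First, effective dates: C's effective date is 6/28/2015, when work began; D's effective date is 2/3/2016, when work began.
As an HOA assessment lien, A is senior to every other lien.
Remaining liens by effective date: C (6/28/2015), D (2/3/2016), B (10/16/2016).
A is senior to D before the subordination, so the two trade places.

D, C, A, B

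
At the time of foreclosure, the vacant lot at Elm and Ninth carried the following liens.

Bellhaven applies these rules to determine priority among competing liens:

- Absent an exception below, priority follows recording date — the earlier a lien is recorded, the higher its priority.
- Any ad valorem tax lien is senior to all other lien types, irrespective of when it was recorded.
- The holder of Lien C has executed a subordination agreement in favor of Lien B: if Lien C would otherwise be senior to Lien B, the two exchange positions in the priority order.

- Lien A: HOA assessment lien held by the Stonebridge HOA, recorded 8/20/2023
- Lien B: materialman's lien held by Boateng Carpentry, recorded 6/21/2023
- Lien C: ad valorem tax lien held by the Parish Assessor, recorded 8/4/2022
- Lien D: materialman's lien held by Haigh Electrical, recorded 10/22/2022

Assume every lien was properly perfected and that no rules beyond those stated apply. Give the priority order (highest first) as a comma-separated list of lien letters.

C is an ad valorem tax lien, so it outranks all other liens regardless of date.
Ordering the rest by effective date: D (10/22/2022), B (6/21/2023), A (8/20/2023).
C is senior to B before the subordination, so the two trade places.

B, D, C, A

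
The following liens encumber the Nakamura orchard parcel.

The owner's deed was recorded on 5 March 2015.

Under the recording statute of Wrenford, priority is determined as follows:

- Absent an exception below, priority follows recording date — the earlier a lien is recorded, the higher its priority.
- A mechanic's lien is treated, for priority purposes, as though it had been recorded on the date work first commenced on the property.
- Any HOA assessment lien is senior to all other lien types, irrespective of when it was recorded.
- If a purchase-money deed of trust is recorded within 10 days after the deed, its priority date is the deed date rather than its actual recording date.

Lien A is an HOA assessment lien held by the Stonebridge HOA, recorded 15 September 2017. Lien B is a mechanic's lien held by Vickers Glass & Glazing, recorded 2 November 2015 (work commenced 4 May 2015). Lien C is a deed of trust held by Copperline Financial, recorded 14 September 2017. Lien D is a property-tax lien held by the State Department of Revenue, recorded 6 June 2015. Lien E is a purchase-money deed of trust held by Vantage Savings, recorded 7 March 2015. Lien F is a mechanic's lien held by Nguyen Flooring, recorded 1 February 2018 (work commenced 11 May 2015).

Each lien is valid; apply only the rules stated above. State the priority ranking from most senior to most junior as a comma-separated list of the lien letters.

First, effective dates: B is treated as recorded 4 May 2015, the work-commencement date; E relates back to the deed date 5 March 2015; F's effective date is 11 May 2015, when work began.
A, as an HOA assessment lien, has superpriority and ranks first.
Among the remaining liens, by effective date: E (5 March 2015), B (4 May 2015), F (11 May 2015), D (6 June 2015), C (14 September 2017).

A, E, B, F, D, C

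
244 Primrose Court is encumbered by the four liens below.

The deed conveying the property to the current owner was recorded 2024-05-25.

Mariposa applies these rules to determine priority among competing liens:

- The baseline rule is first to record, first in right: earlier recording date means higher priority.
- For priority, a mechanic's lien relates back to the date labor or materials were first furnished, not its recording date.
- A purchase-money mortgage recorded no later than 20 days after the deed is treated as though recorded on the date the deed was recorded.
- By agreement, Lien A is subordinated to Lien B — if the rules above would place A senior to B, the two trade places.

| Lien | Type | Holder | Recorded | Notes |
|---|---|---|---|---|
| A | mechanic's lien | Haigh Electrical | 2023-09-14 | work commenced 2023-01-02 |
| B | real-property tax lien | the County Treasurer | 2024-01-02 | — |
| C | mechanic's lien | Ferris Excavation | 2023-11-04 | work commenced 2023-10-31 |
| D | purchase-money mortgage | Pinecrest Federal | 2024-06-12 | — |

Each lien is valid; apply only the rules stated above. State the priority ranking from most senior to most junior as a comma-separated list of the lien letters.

B, C, A, D

Effective dates after the stated exceptions: A's effective date is 2023-01-02, when work began; C is treated as recorded 2023-10-31, the work-commencement date; D's effective date is the deed date, 2024-05-25.
Ordering by effective date: A (2023-01-02), C (2023-10-31), B (2024-01-02), D (2024-05-25).
A would otherwise be senior to B, so under the subordination agreement A and B exchange positions.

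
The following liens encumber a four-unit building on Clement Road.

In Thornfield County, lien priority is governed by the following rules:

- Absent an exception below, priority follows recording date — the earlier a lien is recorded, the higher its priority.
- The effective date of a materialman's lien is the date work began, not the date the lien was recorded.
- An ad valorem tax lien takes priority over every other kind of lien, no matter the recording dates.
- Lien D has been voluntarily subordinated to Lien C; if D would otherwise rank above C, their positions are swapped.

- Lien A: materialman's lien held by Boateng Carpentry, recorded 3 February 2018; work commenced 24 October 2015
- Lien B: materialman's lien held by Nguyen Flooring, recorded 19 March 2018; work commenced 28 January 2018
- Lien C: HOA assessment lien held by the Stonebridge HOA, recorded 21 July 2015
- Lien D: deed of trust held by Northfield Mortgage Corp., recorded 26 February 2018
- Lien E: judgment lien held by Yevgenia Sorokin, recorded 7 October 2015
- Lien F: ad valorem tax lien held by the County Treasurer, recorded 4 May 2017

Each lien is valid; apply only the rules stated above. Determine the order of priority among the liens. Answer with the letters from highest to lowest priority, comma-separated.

F, C, E, A, B, D

Effective dates after the stated exceptions: A's effective date is 24 October 2015, when work began; B's effective date is 28 January 2018, when work began.
F is an ad valorem tax lien and takes priority over every other lien.
The other liens, earliest effective date first: C (21 July 2015), E (7 October 2015), A (24 October 2015), B (28 January 2018), D (26 February 2018).
D already ranks below C; the subordination has no effect.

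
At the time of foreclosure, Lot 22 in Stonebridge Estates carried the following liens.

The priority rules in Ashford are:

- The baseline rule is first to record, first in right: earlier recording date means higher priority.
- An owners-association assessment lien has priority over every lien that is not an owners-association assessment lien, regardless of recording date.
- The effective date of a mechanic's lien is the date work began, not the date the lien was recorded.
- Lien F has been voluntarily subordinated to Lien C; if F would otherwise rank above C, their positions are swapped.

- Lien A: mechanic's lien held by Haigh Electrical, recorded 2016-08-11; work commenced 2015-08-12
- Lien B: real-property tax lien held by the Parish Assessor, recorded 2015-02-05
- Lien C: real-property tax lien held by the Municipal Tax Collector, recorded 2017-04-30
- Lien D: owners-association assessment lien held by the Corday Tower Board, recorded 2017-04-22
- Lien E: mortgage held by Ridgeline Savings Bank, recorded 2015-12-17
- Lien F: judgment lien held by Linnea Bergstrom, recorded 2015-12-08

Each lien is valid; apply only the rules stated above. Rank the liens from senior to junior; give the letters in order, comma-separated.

Effective dates: A relates back to 2015-08-12 (work commenced).
As an owners-association assessment lien, D is senior to every other lien.
Ordering the rest by effective date: B (2015-02-05), A (2015-08-12), F (2015-12-08), E (2015-12-17), C (2017-04-30).
Because F would otherwise rank above C, the subordination swaps them.

D, B, A, C, E, F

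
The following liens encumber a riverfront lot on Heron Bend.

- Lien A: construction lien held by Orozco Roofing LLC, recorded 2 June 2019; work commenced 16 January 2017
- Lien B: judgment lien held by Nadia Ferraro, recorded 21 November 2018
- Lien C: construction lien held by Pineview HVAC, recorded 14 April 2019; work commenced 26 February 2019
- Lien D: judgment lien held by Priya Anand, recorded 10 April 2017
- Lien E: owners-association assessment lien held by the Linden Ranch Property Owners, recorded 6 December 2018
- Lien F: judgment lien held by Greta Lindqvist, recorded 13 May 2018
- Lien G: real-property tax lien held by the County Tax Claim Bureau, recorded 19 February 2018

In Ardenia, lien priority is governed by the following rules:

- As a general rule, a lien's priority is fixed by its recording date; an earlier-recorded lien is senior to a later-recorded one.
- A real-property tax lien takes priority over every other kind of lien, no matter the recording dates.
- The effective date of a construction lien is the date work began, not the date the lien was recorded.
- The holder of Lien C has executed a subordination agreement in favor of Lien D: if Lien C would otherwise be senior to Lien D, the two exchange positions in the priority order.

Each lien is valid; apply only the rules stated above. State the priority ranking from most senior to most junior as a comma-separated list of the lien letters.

G, A, D, F, B, E, C

First, effective dates: A relates back to 16 January 2017 (work commenced); C is treated as recorded 26 February 2019, the work-commencement date.
As a real-property tax lien, G is senior to every other lien.
Remaining liens by effective date: A (16 January 2017), D (10 April 2017), F (13 May 2018), B (21 November 2018), E (6 December 2018), C (26 February 2019).
C already ranks below D; the subordination has no effect.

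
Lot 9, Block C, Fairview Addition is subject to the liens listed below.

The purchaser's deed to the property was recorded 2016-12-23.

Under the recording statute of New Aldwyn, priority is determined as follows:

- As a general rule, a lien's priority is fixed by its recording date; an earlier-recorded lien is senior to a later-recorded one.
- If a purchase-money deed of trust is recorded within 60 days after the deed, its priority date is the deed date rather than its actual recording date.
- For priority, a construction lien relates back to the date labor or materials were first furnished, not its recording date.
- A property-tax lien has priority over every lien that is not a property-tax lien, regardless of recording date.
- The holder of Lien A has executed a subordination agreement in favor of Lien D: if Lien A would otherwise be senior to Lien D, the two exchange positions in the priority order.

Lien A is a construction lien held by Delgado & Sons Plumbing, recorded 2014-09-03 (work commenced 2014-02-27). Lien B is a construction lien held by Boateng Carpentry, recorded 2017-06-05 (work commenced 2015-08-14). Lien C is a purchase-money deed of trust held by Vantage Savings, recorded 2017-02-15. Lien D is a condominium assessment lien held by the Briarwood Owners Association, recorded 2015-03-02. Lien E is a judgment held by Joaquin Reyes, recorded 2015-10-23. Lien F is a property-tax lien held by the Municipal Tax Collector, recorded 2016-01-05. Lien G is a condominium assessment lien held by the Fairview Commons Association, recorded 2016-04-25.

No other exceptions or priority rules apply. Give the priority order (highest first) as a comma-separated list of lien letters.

Effective dates after the stated exceptions: A is treated as recorded 2014-02-27, the work-commencement date; B's effective date is 2015-08-14, when work began; C relates back to the deed date 2016-12-23.
F is a property-tax lien and takes priority over every other lien.
The other liens, earliest effective date first: A (2014-02-27), D (2015-03-02), B (2015-08-14), E (2015-10-23), G (2016-04-25), C (2016-12-23).
Because A would otherwise rank above D, the subordination swaps them.

F, D, A, B, E, G, C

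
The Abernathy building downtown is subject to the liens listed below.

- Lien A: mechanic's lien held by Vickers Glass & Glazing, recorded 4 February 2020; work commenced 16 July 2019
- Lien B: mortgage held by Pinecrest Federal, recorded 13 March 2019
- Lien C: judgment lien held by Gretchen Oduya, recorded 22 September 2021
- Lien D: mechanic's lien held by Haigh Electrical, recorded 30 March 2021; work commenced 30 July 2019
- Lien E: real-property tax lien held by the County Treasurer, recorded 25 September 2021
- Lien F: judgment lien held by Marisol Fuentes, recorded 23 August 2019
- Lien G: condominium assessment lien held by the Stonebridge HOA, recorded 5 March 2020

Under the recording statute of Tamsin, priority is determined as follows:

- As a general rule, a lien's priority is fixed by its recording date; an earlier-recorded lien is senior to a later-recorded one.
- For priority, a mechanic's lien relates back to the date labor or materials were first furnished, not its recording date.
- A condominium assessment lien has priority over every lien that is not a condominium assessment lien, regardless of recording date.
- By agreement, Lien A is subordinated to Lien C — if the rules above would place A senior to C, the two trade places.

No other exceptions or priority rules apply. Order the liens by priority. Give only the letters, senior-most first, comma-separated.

G, B, C, D, F, A, E

First, effective dates: A's effective date is 16 July 2019, when work began; D is treated as recorded 30 July 2019, the work-commencement date.
G is a condominium assessment lien, so it outranks all other liens regardless of date.
The other liens, earliest effective date first: B (13 March 2019), A (16 July 2019), D (30 July 2019), F (23 August 2019), C (22 September 2021), E (25 September 2021).
The subordination applies — A was senior to C — so A and C swap.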